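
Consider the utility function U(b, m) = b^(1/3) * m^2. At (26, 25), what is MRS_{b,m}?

MRS = 25/156

MU_b = 1/3·b^(-2/3)·m^2 and MU_m = 2·b^(1/3)·m.
MRS = MU_b/MU_m = (1/6)·m/b.
At (26, 25): MRS = 25/156.
So at (26, 25) the consumer would give up 25/156 units of m for one more unit of b.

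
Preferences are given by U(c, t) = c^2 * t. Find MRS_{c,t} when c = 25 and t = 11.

MU_c = 2·c·t and MU_t = c^2.
MRS = MU_c/MU_t = (2/1)·t/c.
At (25, 11): MRS = 22/25.
That is, one extra unit of c is worth 22/25 units of t at the margin.

MRS = 22/25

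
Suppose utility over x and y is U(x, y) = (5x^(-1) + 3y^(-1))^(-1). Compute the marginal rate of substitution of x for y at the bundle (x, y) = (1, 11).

For CES with ρ = -1, MRS = (5/3)·(y/x)^2.
At (1, 11): MRS = 605/3.
That is, one extra unit of x is worth 605/3 units of y at the margin.

MRS = 605/3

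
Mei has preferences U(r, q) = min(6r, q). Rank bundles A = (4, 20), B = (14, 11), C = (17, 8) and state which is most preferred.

Bundle A

Evaluate utility at each bundle:
U(A) = 20.
U(B) = 11.
U(C) = 8.
Highest utility is A, so A ≻ B ≻ C.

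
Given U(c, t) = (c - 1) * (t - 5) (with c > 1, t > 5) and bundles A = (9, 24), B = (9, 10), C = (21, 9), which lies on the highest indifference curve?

Evaluate utility at each bundle:
U(A) = 152.
U(B) = 40.
U(C) = 80.
Highest utility is A, so A ≻ C ≻ B.

Bundle A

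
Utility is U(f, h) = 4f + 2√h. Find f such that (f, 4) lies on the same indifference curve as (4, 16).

f = 5

U(4, 16) = 24.
Set U(f, 4) = 24 and solve.
With h = 4: √4 = 2, so 4f = 24 − 2·2 = 20 and f = 5.
Check: U(5, 4) = 24.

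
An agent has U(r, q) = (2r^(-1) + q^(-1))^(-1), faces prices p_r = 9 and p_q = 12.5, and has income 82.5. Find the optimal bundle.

r* = 5, q* = 3

For CES with ρ = -1, MRS = (2/1)·(q/r)^2.
Tangency: set MRS = p_r/p_q = 9/12.5 = 18/25.
So (q/r)^2 = 9/25; taking the square root, q/r = 0.6, i.e. q = 0.6·r.
Substitute into the budget 9·r + 12.5·q = 82.5: 16.5·r = 82.5, so r* = 5 and q* = 0.6·5 = 3.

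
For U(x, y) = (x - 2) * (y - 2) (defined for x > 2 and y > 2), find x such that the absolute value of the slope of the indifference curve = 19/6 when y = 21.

x = 8

MU_x = (y−2), MU_y = (x−2).
MRS = (y−2)/(x−2).
Substitute y = 21: MRS = 19/(x − 2). Setting this equal to 19/6 gives x − 2 = 19/(19/6) = 6, so x = 8.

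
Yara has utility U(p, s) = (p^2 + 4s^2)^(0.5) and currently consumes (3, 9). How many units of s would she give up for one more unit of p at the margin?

MRS = 1/12

For CES with ρ = 2, MRS = (1/4)·(s/p)^(-1).
At (3, 9): MRS = 1/12.
So at (3, 9) the consumer would give up 1/12 units of s for one more unit of p.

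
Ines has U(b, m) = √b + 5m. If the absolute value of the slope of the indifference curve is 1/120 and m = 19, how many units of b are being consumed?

b = 144

MU_b = 1/(2√b), MU_m = 5.
MRS = 1/(2√b) ÷ 5.
MRS depends only on b: 0.1/√b = 1/120 ⇒ √b = 0.1/(1/120) = 12 ⇒ b = 144.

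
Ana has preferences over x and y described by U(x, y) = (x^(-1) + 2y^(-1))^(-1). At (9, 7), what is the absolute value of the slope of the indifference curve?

For CES with ρ = -1, MRS = (1/2)·(y/x)^2.
At (9, 7): MRS = 49/162.
So at (9, 7) the consumer would give up 49/162 units of y for one more unit of x.

MRS = 49/162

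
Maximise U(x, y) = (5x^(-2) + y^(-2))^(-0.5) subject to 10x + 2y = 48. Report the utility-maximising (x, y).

For CES with ρ = -2, MRS = (5/1)·(y/x)^3.
Tangency: set MRS = p_x/p_y = 10/2 = 5.
So (y/x)^3 = 1; taking the cube root, y/x = 1, i.e. y = x.
Substitute into the budget 10·x + 2·y = 48: 12·x = 48, so x* = 4 and y* = 4.

x* = 4, y* = 4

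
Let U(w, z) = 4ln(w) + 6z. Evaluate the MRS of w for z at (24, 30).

MU_w = 4/w, MU_z = 6.
MRS = 4/w ÷ 6.
At (24, 30): MRS = 1/36.
The indifference curve has slope −1/36 at this bundle.

MRS = 1/36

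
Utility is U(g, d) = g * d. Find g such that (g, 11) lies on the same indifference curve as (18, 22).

g = 36

U(18, 22) = 396.
Set U(g, 11) = 396 and solve.
With d = 11: g = 396/11 = 36.
Check: U(36, 11) = 396.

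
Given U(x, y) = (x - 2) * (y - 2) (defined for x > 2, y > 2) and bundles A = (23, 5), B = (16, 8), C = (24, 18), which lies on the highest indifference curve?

Bundle C

Evaluate utility at each bundle:
U(A) = 63.
U(B) = 84.
U(C) = 352.
Highest utility is C, so C ≻ B ≻ A.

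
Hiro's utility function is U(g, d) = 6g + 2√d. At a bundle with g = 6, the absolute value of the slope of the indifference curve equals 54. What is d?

MU_g = 6, MU_d = 2/(2√d).
MRS = 6 ÷ (2/(2√d)).
MRS depends only on d: 6·√d = 54 ⇒ √d = 54/6 = 9 ⇒ d = 81.

d = 81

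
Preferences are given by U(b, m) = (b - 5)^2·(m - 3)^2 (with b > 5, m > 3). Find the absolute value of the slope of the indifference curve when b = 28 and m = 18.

MRS = 15/23

MU_b = 2·(b−5)·(m−3)^2, MU_m = 2·(b−5)^2·(m−3).
MRS = (m−3)/(b−5).
At (28, 18): MRS = 15/23.
So at (28, 18) the consumer would give up 15/23 units of m for one more unit of b.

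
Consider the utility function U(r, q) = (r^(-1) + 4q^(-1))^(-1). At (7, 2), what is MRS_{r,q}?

For CES with ρ = -1, MRS = (1/4)·(q/r)^2.
At (7, 2): MRS = 1/49.
The indifference curve has slope −1/49 at this bundle.

MRS = 1/49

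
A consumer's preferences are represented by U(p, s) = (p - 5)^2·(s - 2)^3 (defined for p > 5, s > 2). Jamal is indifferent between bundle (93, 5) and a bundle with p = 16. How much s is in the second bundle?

U(93, 5) = 209088.
Set U(16, s) = 209088 and solve.
With p = 16: (16 − 5)^2 = 121, so (s − 2)^3 = 209088/121 = 1728.
Taking the cube root (with s > 2): s − 2 = 12, so s = 14.
Check: U(16, 14) = 209088.

s = 14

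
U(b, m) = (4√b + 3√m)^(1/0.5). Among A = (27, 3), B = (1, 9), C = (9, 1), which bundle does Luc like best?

Bundle A

Evaluate utility at each bundle:
U(A) = 675.000.
U(B) = 169.000.
U(C) = 225.000.
Highest utility is A, so A ≻ C ≻ B.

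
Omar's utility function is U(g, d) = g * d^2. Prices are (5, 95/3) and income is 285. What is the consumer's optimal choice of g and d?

MU_g = d^2 and MU_d = 2·g·d.
MRS = MU_g/MU_d = (1/2)·d/g.
Tangency: set MRS = p_g/p_d = 5/(95/3) = 3/19.
So (1/2)·d/g = 3/19, i.e. d = (6/19)·g.
Substitute into the budget 5·g + (95/3)·d = 285: 15·g = 285, so g* = 19.
Then d* = (6/19)·19 = 6.

g* = 19, d* = 6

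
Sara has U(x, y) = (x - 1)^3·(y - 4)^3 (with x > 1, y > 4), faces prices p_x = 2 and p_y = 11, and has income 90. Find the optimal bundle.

x* = 12, y* = 6

MU_x = 3·(x−1)^2·(y−4)^3, MU_y = 3·(x−1)^3·(y−4)^2.
MRS = (y−4)/(x−1).
Tangency: set MRS = p_x/p_y = 2/11.
So (y − 4)/(x − 1) = 2/11, i.e. (y − 4) = (2/11)·(x − 1).
Rewrite the budget in excess-of-subsistence terms: 2·(x − 1) + 11·(y − 4) = 90 − 2·1 − 11·4 = 44.
Substituting, 4·(x − 1) = 44, so x − 1 = 11 and x* = 12.
Then y − 4 = (2/11)·11 = 2, so y* = 6.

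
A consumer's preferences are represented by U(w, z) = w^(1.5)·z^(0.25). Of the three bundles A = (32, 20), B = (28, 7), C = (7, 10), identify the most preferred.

Evaluate utility at each bundle:
U(A) = 382.809.
U(B) = 240.997.
U(C) = 32.934.
Highest utility is A, so A ≻ B ≻ C.

Bundle A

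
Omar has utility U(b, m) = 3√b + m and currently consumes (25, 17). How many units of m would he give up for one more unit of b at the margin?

MU_b = 3/(2√b), MU_m = 1.
MRS = 3/(2√b) ÷ 1.
At (25, 17): MRS = 0.3.
The indifference curve has slope −0.3 at this bundle.

MRS = 0.3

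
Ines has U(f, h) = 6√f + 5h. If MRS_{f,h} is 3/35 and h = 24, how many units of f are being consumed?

f = 49

MU_f = 6/(2√f), MU_h = 5.
MRS = 6/(2√f) ÷ 5.
MRS depends only on f: 0.6/√f = 3/35 ⇒ √f = 0.6/(3/35) = 7 ⇒ f = 49.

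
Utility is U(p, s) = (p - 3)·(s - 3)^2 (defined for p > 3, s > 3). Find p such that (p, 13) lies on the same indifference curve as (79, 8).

U(79, 8) = 1900.
Set U(p, 13) = 1900 and solve.
With s = 13: (13 − 3)^2 = 100, so (p − 3) = 1900/100 = 19.
So p = 3 + 19 = 22.
Check: U(22, 13) = 1900.

p = 22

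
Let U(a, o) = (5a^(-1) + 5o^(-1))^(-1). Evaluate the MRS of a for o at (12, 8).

MRS = 4/9

For CES with ρ = -1, MRS = (o/a)^2.
At (12, 8): MRS = 4/9.
The indifference curve has slope −4/9 at this bundle.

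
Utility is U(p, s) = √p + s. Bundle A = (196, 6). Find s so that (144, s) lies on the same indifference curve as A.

s = 8

U(196, 6) = 20.
Set U(144, s) = 20 and solve.
With p = 144: √144 = 12, so s = 20 − 12 = 8.
Check: U(144, 8) = 20.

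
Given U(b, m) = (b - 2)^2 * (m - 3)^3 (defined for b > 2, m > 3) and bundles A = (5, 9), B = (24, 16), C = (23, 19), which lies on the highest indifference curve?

Bundle C

Evaluate utility at each bundle:
U(A) = 1944.
U(B) = 1063348.
U(C) = 1806336.
Highest utility is C, so C ≻ B ≻ A.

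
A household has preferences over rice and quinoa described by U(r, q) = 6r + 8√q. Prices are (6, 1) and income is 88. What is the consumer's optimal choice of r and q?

MU_r = 6, MU_q = 8/(2√q).
MRS = 6 ÷ (8/(2√q)).
Tangency: set MRS = p_r/p_q = 6/1 = 6.
MRS depends only on q: 1.5·√q = 6 ⇒ √q = 6/1.5 = 4 ⇒ q* = 16.
From the budget, 6·r = 88 − 1·16 = 72, so r* = 12.

r* = 12, q* = 16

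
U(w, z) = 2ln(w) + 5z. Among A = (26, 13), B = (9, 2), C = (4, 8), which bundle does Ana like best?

Bundle A

Evaluate utility at each bundle:
U(A) = 71.516.
U(B) = 14.394.
U(C) = 42.773.
Highest utility is A, so A ≻ C ≻ B.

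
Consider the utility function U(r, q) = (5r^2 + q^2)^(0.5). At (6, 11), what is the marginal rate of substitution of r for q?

MRS = 30/11

For CES with ρ = 2, MRS = (5/1)·(q/r)^(-1).
At (6, 11): MRS = 30/11.
That is, one extra unit of r is worth 30/11 units of q at the margin.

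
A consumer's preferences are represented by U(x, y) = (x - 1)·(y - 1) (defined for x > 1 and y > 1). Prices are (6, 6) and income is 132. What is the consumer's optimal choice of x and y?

MU_x = (y−1), MU_y = (x−1).
MRS = (y−1)/(x−1).
Tangency: set MRS = p_x/p_y = 6/6 = 1.
So (y − 1)/(x − 1) = 1, i.e. (y − 1) = (x − 1).
Rewrite the budget in excess-of-subsistence terms: 6·(x − 1) + 6·(y − 1) = 132 − 6·1 − 6·1 = 120.
Substituting, 12·(x − 1) = 120, so x − 1 = 10 and x* = 11.
Then y − 1 = 10, so y* = 11.

x* = 11, y* = 11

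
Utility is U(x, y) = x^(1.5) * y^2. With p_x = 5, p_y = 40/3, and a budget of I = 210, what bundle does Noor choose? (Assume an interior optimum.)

MU_x = 1.5·√x·y^2 and MU_y = 2·x^(1.5)·y.
MRS = MU_x/MU_y = (0.75)·y/x.
Tangency: set MRS = p_x/p_y = 5/(40/3) = 0.375.
So (0.75)·y/x = 0.375, i.e. y = 0.5·x.
Substitute into the budget 5·x + (40/3)·y = 210: (35/3)·x = 210, so x* = 18.
Then y* = 0.5·18 = 9.

x* = 18, y* = 9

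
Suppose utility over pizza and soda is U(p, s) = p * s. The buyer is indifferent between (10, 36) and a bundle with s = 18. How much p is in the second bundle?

p = 20

U(10, 36) = 360.
Set U(p, 18) = 360 and solve.
With s = 18: p = 360/18 = 20.
Check: U(20, 18) = 360.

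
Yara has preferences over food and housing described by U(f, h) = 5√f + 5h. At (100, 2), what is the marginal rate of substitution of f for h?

MU_f = 5/(2√f), MU_h = 5.
MRS = 5/(2√f) ÷ 5.
At (100, 2): MRS = 0.05.
The indifference curve has slope −0.05 at this bundle.

MRS = 0.05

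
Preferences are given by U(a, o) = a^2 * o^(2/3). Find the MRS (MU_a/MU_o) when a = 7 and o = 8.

MU_a = 2·a·o^(2/3) and MU_o = 2/3·a^2·o^(-1/3).
MRS = MU_a/MU_o = (3)·o/a.
At (7, 8): MRS = 24/7.
The indifference curve has slope −24/7 at this bundle.

MRS = 24/7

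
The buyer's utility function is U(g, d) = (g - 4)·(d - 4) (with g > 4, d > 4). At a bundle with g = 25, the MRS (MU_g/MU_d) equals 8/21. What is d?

MU_g = (d−4), MU_d = (g−4).
MRS = (d−4)/(g−4).
Substitute g = 25: MRS = (d − 4)/21. Setting this equal to 8/21 gives d − 4 = (8/21)·21 = 8, so d = 12.

d = 12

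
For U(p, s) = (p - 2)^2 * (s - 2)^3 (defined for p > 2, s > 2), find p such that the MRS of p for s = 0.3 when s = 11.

p = 22

MU_p = 2·(p−2)·(s−2)^3, MU_s = 3·(p−2)^2·(s−2)^2.
MRS = (2/3)·(s−2)/(p−2).
Substitute s = 11: MRS = 6/(p − 2). Setting this equal to 0.3 gives p − 2 = 6/0.3 = 20, so p = 22.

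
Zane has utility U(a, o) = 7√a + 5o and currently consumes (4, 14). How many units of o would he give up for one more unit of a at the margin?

MU_a = 7/(2√a), MU_o = 5.
MRS = 7/(2√a) ÷ 5.
At (4, 14): MRS = 0.35.
So at (4, 14) the consumer would give up 0.35 units of o for one more unit of a.

MRS = 0.35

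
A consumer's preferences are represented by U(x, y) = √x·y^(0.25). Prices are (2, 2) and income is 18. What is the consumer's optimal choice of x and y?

MU_x = 0.5·x^(-0.5)·y^(0.25) and MU_y = 0.25·√x·y^(-0.75).
MRS = MU_x/MU_y = (2)·y/x.
Tangency: set MRS = p_x/p_y = 2/2 = 1.
So (2)·y/x = 1, i.e. y = 0.5·x.
Substitute into the budget 2·x + 2·y = 18: 3·x = 18, so x* = 6.
Then y* = 0.5·6 = 3.

x* = 6, y* = 3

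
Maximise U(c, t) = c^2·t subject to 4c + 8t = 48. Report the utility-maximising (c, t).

MU_c = 2·c·t and MU_t = c^2.
MRS = MU_c/MU_t = (2/1)·t/c.
Tangency: set MRS = p_c/p_t = 4/8 = 0.5.
So (2/1)·t/c = 0.5, i.e. t = 0.25·c.
Substitute into the budget 4·c + 8·t = 48: 6·c = 48, so c* = 8.
Then t* = 0.25·8 = 2.

c* = 8, t* = 2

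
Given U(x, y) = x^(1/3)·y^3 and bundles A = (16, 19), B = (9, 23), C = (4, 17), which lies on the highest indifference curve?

Bundle B

Evaluate utility at each bundle:
U(A) = 17283.597.
U(B) = 25308.380.
U(C) = 7798.901.
Highest utility is B, so B ≻ A ≻ C.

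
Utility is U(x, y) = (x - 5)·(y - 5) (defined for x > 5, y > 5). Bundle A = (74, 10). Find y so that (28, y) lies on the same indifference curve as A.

y = 20

U(74, 10) = 345.
Set U(28, y) = 345 and solve.
With x = 28: (28 − 5) = 23, so (y − 5) = 345/23 = 15.
So y = 5 + 15 = 20.
Check: U(28, 20) = 345.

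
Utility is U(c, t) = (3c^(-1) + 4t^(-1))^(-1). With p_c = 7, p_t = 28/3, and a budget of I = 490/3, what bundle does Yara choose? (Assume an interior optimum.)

For CES with ρ = -1, MRS = (3/4)·(t/c)^2.
Tangency: set MRS = p_c/p_t = 7/(28/3) = 0.75.
So (t/c)^2 = 1; taking the square root, t/c = 1, i.e. t = c.
Substitute into the budget 7·c + (28/3)·t = 490/3: (49/3)·c = 490/3, so c* = 10 and t* = 10.

c* = 10, t* = 10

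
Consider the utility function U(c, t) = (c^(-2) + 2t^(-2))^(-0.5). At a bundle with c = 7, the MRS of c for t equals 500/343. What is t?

For CES with ρ = -2, MRS = (1/2)·(t/c)^3.
Setting (1/2)·(t/7)^3 = 500/343 gives (t/7)^3 = 1000/343, so t/7 = 10/7 and t = 10.

t = 10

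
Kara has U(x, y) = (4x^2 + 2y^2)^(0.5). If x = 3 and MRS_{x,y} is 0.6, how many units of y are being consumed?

For CES with ρ = 2, MRS = (4/2)·(y/x)^(-1).
Setting (4/2)·(y/3)^(-1) = 0.6 gives (y/3)^(-1) = 0.3, so y/3 = 10/3 and y = 10.

y = 10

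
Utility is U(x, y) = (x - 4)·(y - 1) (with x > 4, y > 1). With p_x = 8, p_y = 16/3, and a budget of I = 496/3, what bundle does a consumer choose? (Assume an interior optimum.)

MU_x = (y−1), MU_y = (x−4).
MRS = (y−1)/(x−4).
Tangency: set MRS = p_x/p_y = 8/(16/3) = 1.5.
So (y − 1)/(x − 4) = 1.5, i.e. (y − 1) = 1.5·(x − 4).
Rewrite the budget in excess-of-subsistence terms: 8·(x − 4) + (16/3)·(y − 1) = 496/3 − 8·4 − (16/3)·1 = 128.
Substituting, 16·(x − 4) = 128, so x − 4 = 8 and x* = 12.
Then y − 1 = 1.5·8 = 12, so y* = 13.

x* = 12, y* = 13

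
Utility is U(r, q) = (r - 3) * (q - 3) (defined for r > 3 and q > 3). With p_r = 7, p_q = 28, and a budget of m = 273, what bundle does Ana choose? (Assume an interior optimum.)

MU_r = (q−3), MU_q = (r−3).
MRS = (q−3)/(r−3).
Tangency: set MRS = p_r/p_q = 7/28 = 0.25.
So (q − 3)/(r − 3) = 0.25, i.e. (q − 3) = 0.25·(r − 3).
Rewrite the budget in excess-of-subsistence terms: 7·(r − 3) + 28·(q − 3) = 273 − 7·3 − 28·3 = 168.
Substituting, 14·(r − 3) = 168, so r − 3 = 12 and r* = 15.
Then q − 3 = 0.25·12 = 3, so q* = 6.

r* = 15, q* = 6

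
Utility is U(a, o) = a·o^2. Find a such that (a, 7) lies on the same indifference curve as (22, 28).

a = 352

U(22, 28) = 17248.
Set U(a, 7) = 17248 and solve.
With o = 7: 7^2 = 49, so a = 17248/49 = 352.
Check: U(352, 7) = 17248.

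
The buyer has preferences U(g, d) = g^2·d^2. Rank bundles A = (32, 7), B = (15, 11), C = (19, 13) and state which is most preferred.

Evaluate utility at each bundle:
U(A) = 50176.
U(B) = 27225.
U(C) = 61009.
Highest utility is C, so C ≻ A ≻ B.

Bundle C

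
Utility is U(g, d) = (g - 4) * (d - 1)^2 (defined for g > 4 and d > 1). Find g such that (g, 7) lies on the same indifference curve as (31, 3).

U(31, 3) = 108.
Set U(g, 7) = 108 and solve.
With d = 7: (7 − 1)^2 = 36, so (g − 4) = 108/36 = 3.
So g = 4 + 3 = 7.
Check: U(7, 7) = 108.

g = 7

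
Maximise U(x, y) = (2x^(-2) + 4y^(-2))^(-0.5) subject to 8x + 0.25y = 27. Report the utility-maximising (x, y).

x* = 3, y* = 12

For CES with ρ = -2, MRS = (2/4)·(y/x)^3.
Tangency: set MRS = p_x/p_y = 8/0.25 = 32.
So (y/x)^3 = 64; taking the cube root, y/x = 4, i.e. y = 4·x.
Substitute into the budget 8·x + 0.25·y = 27: 9·x = 27, so x* = 3 and y* = 4·3 = 12.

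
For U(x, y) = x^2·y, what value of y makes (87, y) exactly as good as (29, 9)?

U(29, 9) = 7569.
Set U(87, y) = 7569 and solve.
With x = 87: 87^2 = 7569, so y = 7569/7569 = 1.
Check: U(87, 1) = 7569.

y = 1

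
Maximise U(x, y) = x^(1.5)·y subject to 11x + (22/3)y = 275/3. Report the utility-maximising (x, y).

x* = 5, y* = 5

MU_x = 1.5·√x·y and MU_y = x^(1.5).
MRS = MU_x/MU_y = (1.5)·y/x.
Tangency: set MRS = p_x/p_y = 11/(22/3) = 1.5.
So (1.5)·y/x = 1.5, i.e. y = x.
Substitute into the budget 11·x + (22/3)·y = 275/3: (55/3)·x = 275/3, so x* = 5.
Then y* = 5.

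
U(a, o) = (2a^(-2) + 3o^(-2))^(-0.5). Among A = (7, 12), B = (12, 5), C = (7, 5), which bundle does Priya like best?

Evaluate utility at each bundle:
U(A) = 4.027.
U(B) = 2.733.
U(C) = 2.494.
Highest utility is A, so A ≻ B ≻ C.

Bundle A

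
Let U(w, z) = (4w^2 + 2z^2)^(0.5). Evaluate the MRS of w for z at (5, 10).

MRS = 1

For CES with ρ = 2, MRS = (4/2)·(z/w)^(-1).
At (5, 10): MRS = 1.
The indifference curve has slope −1 at this bundle.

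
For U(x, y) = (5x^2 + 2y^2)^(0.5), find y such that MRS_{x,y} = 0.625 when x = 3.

y = 12

For CES with ρ = 2, MRS = (5/2)·(y/x)^(-1).
Setting (5/2)·(y/3)^(-1) = 0.625 gives (y/3)^(-1) = 0.25, so y/3 = 4 and y = 12.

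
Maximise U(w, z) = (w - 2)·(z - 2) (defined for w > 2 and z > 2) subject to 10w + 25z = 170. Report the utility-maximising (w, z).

w* = 7, z* = 4

MU_w = (z−2), MU_z = (w−2).
MRS = (z−2)/(w−2).
Tangency: set MRS = p_w/p_z = 10/25 = 0.4.
So (z − 2)/(w − 2) = 0.4, i.e. (z − 2) = 0.4·(w − 2).
Rewrite the budget in excess-of-subsistence terms: 10·(w − 2) + 25·(z − 2) = 170 − 10·2 − 25·2 = 100.
Substituting, 20·(w − 2) = 100, so w − 2 = 5 and w* = 7.
Then z − 2 = 0.4·5 = 2, so z* = 4.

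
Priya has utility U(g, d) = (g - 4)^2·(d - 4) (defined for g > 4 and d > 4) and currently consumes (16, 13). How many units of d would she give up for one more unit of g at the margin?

MU_g = 2·(g−4)·(d−4), MU_d = (g−4)^2.
MRS = (2/1)·(d−4)/(g−4).
At (16, 13): MRS = 1.5.
That is, one extra unit of g is worth 1.5 units of d at the margin.

MRS = 1.5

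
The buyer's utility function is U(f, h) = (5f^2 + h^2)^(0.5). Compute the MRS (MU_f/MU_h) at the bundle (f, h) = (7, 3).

For CES with ρ = 2, MRS = (5/1)·(h/f)^(-1).
At (7, 3): MRS = 35/3.
That is, one extra unit of f is worth 35/3 units of h at the margin.

MRS = 35/3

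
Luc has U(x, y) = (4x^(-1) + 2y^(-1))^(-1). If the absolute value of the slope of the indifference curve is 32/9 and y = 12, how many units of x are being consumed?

x = 9

For CES with ρ = -1, MRS = (4/2)·(y/x)^2.
Setting (4/2)·(12/x)^2 = 32/9 gives (12/x)^2 = 16/9, so 12/x = 4/3 and x = 9.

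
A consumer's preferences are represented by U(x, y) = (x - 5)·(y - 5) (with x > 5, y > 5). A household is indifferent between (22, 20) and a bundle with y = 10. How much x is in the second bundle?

x = 56

U(22, 20) = 255.
Set U(x, 10) = 255 and solve.
With y = 10: (10 − 5) = 5, so (x − 5) = 255/5 = 51.
So x = 5 + 51 = 56.
Check: U(56, 10) = 255.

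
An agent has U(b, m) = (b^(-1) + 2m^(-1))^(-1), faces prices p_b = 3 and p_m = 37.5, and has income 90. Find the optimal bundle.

b* = 5, m* = 2

For CES with ρ = -1, MRS = (1/2)·(m/b)^2.
Tangency: set MRS = p_b/p_m = 3/37.5 = 2/25.
So (m/b)^2 = 4/25; taking the square root, m/b = 0.4, i.e. m = 0.4·b.
Substitute into the budget 3·b + 37.5·m = 90: 18·b = 90, so b* = 5 and m* = 0.4·5 = 2.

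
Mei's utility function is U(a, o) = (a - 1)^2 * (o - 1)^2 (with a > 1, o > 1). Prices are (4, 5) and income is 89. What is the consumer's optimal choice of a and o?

MU_a = 2·(a−1)·(o−1)^2, MU_o = 2·(a−1)^2·(o−1).
MRS = (o−1)/(a−1).
Tangency: set MRS = p_a/p_o = 4/5 = 0.8.
So (o − 1)/(a − 1) = 0.8, i.e. (o − 1) = 0.8·(a − 1).
Rewrite the budget in excess-of-subsistence terms: 4·(a − 1) + 5·(o − 1) = 89 − 4·1 − 5·1 = 80.
Substituting, 8·(a − 1) = 80, so a − 1 = 10 and a* = 11.
Then o − 1 = 0.8·10 = 8, so o* = 9.

a* = 11, o* = 9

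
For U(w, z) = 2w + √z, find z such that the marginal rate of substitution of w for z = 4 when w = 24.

z = 1

MU_w = 2, MU_z = 1/(2√z).
MRS = 2 ÷ (1/(2√z)).
MRS depends only on z: 4·√z = 4 ⇒ √z = 4/4 = 1 ⇒ z = 1.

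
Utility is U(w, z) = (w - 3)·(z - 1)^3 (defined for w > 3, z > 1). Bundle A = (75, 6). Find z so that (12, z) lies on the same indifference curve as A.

z = 11

U(75, 6) = 9000.
Set U(12, z) = 9000 and solve.
With w = 12: (12 − 3) = 9, so (z − 1)^3 = 9000/9 = 1000.
Taking the cube root (with z > 1): z − 1 = 10, so z = 11.
Check: U(12, 11) = 9000.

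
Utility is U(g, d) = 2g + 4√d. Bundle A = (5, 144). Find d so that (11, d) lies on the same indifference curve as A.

U(5, 144) = 58.
Set U(11, d) = 58 and solve.
With g = 11: 4√d = 58 − 2·11 = 36, so √d = 9 and d = 81.
Check: U(11, 81) = 58.

d = 81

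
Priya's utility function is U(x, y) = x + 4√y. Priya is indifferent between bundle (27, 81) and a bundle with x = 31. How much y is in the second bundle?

y = 64

U(27, 81) = 63.
Set U(31, y) = 63 and solve.
With x = 31: 4√y = 63 − 31 = 32, so √y = 8 and y = 64.
Check: U(31, 64) = 63.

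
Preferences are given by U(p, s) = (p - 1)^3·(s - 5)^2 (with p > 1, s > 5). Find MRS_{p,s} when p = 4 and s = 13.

MU_p = 3·(p−1)^2·(s−5)^2, MU_s = 2·(p−1)^3·(s−5).
MRS = (3/2)·(s−5)/(p−1).
At (4, 13): MRS = 4.
So at (4, 13) the consumer would give up 4 units of s for one more unit of p.

MRS = 4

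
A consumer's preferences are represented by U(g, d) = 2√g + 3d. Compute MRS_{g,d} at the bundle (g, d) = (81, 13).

MRS = 1/27

MU_g = 2/(2√g), MU_d = 3.
MRS = 2/(2√g) ÷ 3.
At (81, 13): MRS = 1/27.
That is, one extra unit of g is worth 1/27 units of d at the margin.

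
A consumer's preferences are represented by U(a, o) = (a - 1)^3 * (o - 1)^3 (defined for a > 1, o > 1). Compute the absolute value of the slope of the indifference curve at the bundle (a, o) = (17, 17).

MRS = 1

MU_a = 3·(a−1)^2·(o−1)^3, MU_o = 3·(a−1)^3·(o−1)^2.
MRS = (o−1)/(a−1).
At (17, 17): MRS = 1.
So at (17, 17) the consumer would give up 1 units of o for one more unit of a.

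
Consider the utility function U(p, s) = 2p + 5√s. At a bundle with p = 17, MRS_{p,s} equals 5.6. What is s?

s = 49

MU_p = 2, MU_s = 5/(2√s).
MRS = 2 ÷ (5/(2√s)).
MRS depends only on s: 0.8·√s = 5.6 ⇒ √s = 5.6/0.8 = 7 ⇒ s = 49.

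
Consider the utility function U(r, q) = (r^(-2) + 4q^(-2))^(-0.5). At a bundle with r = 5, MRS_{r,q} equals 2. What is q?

For CES with ρ = -2, MRS = (1/4)·(q/r)^3.
Setting (1/4)·(q/5)^3 = 2 gives (q/5)^3 = 8, so q/5 = 2 and q = 10.

q = 10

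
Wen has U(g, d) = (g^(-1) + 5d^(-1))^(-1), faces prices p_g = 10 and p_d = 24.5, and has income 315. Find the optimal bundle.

For CES with ρ = -1, MRS = (1/5)·(d/g)^2.
Tangency: set MRS = p_g/p_d = 10/24.5 = 20/49.
So (d/g)^2 = 100/49; taking the square root, d/g = 10/7, i.e. d = (10/7)·g.
Substitute into the budget 10·g + 24.5·d = 315: 45·g = 315, so g* = 7 and d* = (10/7)·7 = 10.

g* = 7, d* = 10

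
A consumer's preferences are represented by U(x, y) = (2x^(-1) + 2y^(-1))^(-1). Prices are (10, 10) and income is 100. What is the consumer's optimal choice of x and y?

x* = 5, y* = 5

For CES with ρ = -1, MRS = (y/x)^2.
Tangency: set MRS = p_x/p_y = 10/10 = 1.
So (y/x)^2 = 1; taking the square root, y/x = 1, i.e. y = x.
Substitute into the budget 10·x + 10·y = 100: 20·x = 100, so x* = 5 and y* = 5.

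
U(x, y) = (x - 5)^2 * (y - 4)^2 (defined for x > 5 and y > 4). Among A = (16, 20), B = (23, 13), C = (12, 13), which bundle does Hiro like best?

Evaluate utility at each bundle:
U(A) = 30976.
U(B) = 26244.
U(C) = 3969.
Highest utility is A, so A ≻ B ≻ C.

Bundle A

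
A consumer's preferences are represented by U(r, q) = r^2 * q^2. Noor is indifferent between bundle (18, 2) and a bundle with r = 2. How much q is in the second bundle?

U(18, 2) = 1296.
Set U(2, q) = 1296 and solve.
With r = 2: 2^2 = 4, so q^2 = 1296/4 = 324; taking the square root, q = 18.
Check: U(2, 18) = 1296.

q = 18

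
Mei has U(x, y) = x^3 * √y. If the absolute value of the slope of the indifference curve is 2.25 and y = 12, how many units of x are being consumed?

x = 32

MU_x = 3·x^2·√y and MU_y = 0.5·x^3·y^(-0.5).
MRS = MU_x/MU_y = (6)·y/x.
Substitute y = 12: MRS = 72/x. Setting 72/x = 2.25 gives x = 72/2.25 = 32.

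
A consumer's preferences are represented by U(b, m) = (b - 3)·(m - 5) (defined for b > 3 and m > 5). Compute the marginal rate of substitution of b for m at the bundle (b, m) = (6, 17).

MRS = 4

MU_b = (m−5), MU_m = (b−3).
MRS = (m−5)/(b−3).
At (6, 17): MRS = 4.
So at (6, 17) the consumer would give up 4 units of m for one more unit of b.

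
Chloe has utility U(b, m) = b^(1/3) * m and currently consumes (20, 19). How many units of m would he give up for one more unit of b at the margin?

MRS = 19/60

MU_b = 1/3·b^(-2/3)·m and MU_m = b^(1/3).
MRS = MU_b/MU_m = (1/3)·m/b.
At (20, 19): MRS = 19/60.
The indifference curve has slope −19/60 at this bundle.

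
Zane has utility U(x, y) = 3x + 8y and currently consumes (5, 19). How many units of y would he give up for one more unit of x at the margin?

MU_x = 3, MU_y = 8, so MRS = 3/8 = 0.375 at every bundle.
At (5, 19): MRS = 0.375.
The indifference curve has slope −0.375 at this bundle.

MRS = 0.375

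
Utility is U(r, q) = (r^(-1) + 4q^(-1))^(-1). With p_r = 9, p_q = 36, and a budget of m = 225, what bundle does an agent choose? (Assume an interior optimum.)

r* = 5, q* = 5

For CES with ρ = -1, MRS = (1/4)·(q/r)^2.
Tangency: set MRS = p_r/p_q = 9/36 = 0.25.
So (q/r)^2 = 1; taking the square root, q/r = 1, i.e. q = r.
Substitute into the budget 9·r + 36·q = 225: 45·r = 225, so r* = 5 and q* = 5.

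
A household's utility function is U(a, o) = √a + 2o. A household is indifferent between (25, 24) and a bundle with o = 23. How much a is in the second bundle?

a = 49

U(25, 24) = 53.
Set U(a, 23) = 53 and solve.
With o = 23: √a = 53 − 2·23 = 7, so √a = 7 and a = 49.
Check: U(49, 23) = 53.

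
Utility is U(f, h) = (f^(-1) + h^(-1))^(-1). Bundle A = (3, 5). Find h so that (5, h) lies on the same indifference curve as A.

U depends on (f, h) only through S = f^(-1) + h^(-1), so equal utility means equal S. At (3, 5): S = 8/15.
With f = 5: 5^(-1) = 0.2, so h^(-1) = 8/15 − 0.2 = 1/3.
Hence h = 1/(1/3) = 3.
Check: U(5, 3) = 1.875.

h = 3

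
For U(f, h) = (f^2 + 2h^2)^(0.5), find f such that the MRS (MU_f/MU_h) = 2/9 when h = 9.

For CES with ρ = 2, MRS = (1/2)·(h/f)^(-1).
Setting (1/2)·(9/f)^(-1) = 2/9 gives (9/f)^(-1) = 4/9, so 9/f = 2.25 and f = 4.

f = 4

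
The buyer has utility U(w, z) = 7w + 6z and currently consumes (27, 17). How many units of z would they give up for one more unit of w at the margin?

MRS = 7/6

MU_w = 7, MU_z = 6, so MRS = 7/6 at every bundle.
At (27, 17): MRS = 7/6.
That is, one extra unit of w is worth 7/6 units of z at the margin.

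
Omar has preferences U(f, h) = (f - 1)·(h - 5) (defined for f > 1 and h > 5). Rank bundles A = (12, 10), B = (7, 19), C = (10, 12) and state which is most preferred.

Bundle B

Evaluate utility at each bundle:
U(A) = 55.
U(B) = 84.
U(C) = 63.
Highest utility is B, so B ≻ C ≻ A.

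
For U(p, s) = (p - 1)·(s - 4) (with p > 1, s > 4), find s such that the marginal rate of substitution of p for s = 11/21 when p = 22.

MU_p = (s−4), MU_s = (p−1).
MRS = (s−4)/(p−1).
Substitute p = 22: MRS = (s − 4)/21. Setting this equal to 11/21 gives s − 4 = (11/21)·21 = 11, so s = 15.

s = 15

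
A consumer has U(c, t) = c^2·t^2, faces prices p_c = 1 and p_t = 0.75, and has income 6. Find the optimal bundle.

c* = 3, t* = 4

MU_c = 2·c·t^2 and MU_t = 2·c^2·t.
MRS = MU_c/MU_t = t/c.
Tangency: set MRS = p_c/p_t = 1/0.75 = 4/3.
So t/c = 4/3, i.e. t = (4/3)·c.
Substitute into the budget 1·c + 0.75·t = 6: 2·c = 6, so c* = 3.
Then t* = (4/3)·3 = 4.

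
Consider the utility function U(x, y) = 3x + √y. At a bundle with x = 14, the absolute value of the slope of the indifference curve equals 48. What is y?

y = 64

MU_x = 3, MU_y = 1/(2√y).
MRS = 3 ÷ (1/(2√y)).
MRS depends only on y: 6·√y = 48 ⇒ √y = 48/6 = 8 ⇒ y = 64.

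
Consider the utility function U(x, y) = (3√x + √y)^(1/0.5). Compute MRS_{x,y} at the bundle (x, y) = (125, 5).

MRS = 0.6

For CES with ρ = 0.5, MRS = (3/1)·√(y/x).
At (125, 5): MRS = 0.6.
The indifference curve has slope −0.6 at this bundle.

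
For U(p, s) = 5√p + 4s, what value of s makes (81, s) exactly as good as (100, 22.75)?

s = 24

U(100, 22.75) = 141.
Set U(81, s) = 141 and solve.
With p = 81: √81 = 9, so 4s = 141 − 5·9 = 96 and s = 24.
Check: U(81, 24) = 141.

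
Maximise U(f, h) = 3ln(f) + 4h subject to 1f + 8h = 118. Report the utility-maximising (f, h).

f* = 6, h* = 14

MU_f = 3/f, MU_h = 4.
MRS = 3/f ÷ 4.
Tangency: set MRS = p_f/p_h = 1/8 = 0.125.
MRS depends only on f: 0.75/f = 0.125 ⇒ f* = 0.75/0.125 = 6.
From the budget, 8·h = 118 − 1·6 = 112, so h* = 14.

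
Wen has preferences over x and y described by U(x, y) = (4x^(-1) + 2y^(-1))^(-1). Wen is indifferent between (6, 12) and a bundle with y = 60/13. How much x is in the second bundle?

x = 10

U depends on (x, y) only through S = 4x^(-1) + 2y^(-1), so equal utility means equal S. At (6, 12): S = 5/6.
With y = 60/13: 2·(60/13)^(-1) = 13/30, so 4x^(-1) = 5/6 − 13/30 = 0.4, i.e. x^(-1) = 0.1.
Hence x = 1/0.1 = 10.
Check: U(10, 60/13) = 1.2.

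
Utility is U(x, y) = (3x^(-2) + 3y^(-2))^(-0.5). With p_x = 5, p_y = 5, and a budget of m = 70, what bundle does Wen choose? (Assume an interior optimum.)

For CES with ρ = -2, MRS = (y/x)^3.
Tangency: set MRS = p_x/p_y = 5/5 = 1.
So (y/x)^3 = 1; taking the cube root, y/x = 1, i.e. y = x.
Substitute into the budget 5·x + 5·y = 70: 10·x = 70, so x* = 7 and y* = 7.

x* = 7, y* = 7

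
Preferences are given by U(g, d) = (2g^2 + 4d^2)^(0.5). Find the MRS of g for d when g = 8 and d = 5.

MRS = 0.8

For CES with ρ = 2, MRS = (2/4)·(d/g)^(-1).
At (8, 5): MRS = 0.8.
The indifference curve has slope −0.8 at this bundle.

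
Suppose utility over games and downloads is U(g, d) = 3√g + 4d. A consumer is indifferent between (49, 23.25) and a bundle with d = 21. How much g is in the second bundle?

g = 100

U(49, 23.25) = 114.
Set U(g, 21) = 114 and solve.
With d = 21: 3√g = 114 − 4·21 = 30, so √g = 10 and g = 100.
Check: U(100, 21) = 114.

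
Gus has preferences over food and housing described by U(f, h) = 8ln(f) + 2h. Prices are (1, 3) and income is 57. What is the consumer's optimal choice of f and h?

f* = 12, h* = 15

MU_f = 8/f, MU_h = 2.
MRS = 8/f ÷ 2.
Tangency: set MRS = p_f/p_h = 1/3.
MRS depends only on f: 4/f = 1/3 ⇒ f* = 4/(1/3) = 12.
From the budget, 3·h = 57 − 1·12 = 45, so h* = 15.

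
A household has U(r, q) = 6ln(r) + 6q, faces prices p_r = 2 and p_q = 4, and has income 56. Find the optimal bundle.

MU_r = 6/r, MU_q = 6.
MRS = 6/r ÷ 6.
Tangency: set MRS = p_r/p_q = 2/4 = 0.5.
MRS depends only on r: 1/r = 0.5 ⇒ r* = 1/0.5 = 2.
From the budget, 4·q = 56 − 2·2 = 52, so q* = 13.

r* = 2, q* = 13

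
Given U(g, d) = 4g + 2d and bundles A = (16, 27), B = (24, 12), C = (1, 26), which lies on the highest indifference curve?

Bundle B

Evaluate utility at each bundle:
U(A) = 118.
U(B) = 120.
U(C) = 56.
Highest utility is B, so B ≻ A ≻ C.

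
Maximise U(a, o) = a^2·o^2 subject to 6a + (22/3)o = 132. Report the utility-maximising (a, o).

a* = 11, o* = 9

MU_a = 2·a·o^2 and MU_o = 2·a^2·o.
MRS = MU_a/MU_o = o/a.
Tangency: set MRS = p_a/p_o = 6/(22/3) = 9/11.
So o/a = 9/11, i.e. o = (9/11)·a.
Substitute into the budget 6·a + (22/3)·o = 132: 12·a = 132, so a* = 11.
Then o* = (9/11)·11 = 9.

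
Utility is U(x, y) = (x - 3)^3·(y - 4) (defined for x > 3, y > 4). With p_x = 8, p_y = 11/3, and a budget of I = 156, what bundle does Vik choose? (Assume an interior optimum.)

x* = 14, y* = 12

MU_x = 3·(x−3)^2·(y−4), MU_y = (x−3)^3.
MRS = (3/1)·(y−4)/(x−3).
Tangency: set MRS = p_x/p_y = 8/(11/3) = 24/11.
So (3/1)·(y − 4)/(x − 3) = 24/11, i.e. (y − 4) = (8/11)·(x − 3).
Rewrite the budget in excess-of-subsistence terms: 8·(x − 3) + (11/3)·(y − 4) = 156 − 8·3 − (11/3)·4 = 352/3.
Substituting, (32/3)·(x − 3) = 352/3, so x − 3 = 11 and x* = 14.
Then y − 4 = (8/11)·11 = 8, so y* = 12.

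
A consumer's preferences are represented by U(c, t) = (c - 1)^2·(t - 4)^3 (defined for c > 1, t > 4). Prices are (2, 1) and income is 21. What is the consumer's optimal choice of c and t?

MU_c = 2·(c−1)·(t−4)^3, MU_t = 3·(c−1)^2·(t−4)^2.
MRS = (2/3)·(t−4)/(c−1).
Tangency: set MRS = p_c/p_t = 2/1 = 2.
So (2/3)·(t − 4)/(c − 1) = 2, i.e. (t − 4) = 3·(c − 1).
Rewrite the budget in excess-of-subsistence terms: 2·(c − 1) + 1·(t − 4) = 21 − 2·1 − 1·4 = 15.
Substituting, 5·(c − 1) = 15, so c − 1 = 3 and c* = 4.
Then t − 4 = 3·3 = 9, so t* = 13.

c* = 4, t* = 13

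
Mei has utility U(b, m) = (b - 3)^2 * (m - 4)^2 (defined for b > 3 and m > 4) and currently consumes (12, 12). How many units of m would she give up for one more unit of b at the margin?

MRS = 8/9

MU_b = 2·(b−3)·(m−4)^2, MU_m = 2·(b−3)^2·(m−4).
MRS = (m−4)/(b−3).
At (12, 12): MRS = 8/9.
The indifference curve has slope −8/9 at this bundle.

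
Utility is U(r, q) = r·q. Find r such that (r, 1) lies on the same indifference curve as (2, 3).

U(2, 3) = 6.
Set U(r, 1) = 6 and solve.
With q = 1: r = 6/1 = 6.
Check: U(6, 1) = 6.

r = 6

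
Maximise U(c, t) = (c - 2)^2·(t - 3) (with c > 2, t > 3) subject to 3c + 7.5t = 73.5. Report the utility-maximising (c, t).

MU_c = 2·(c−2)·(t−3), MU_t = (c−2)^2.
MRS = (2/1)·(t−3)/(c−2).
Tangency: set MRS = p_c/p_t = 3/7.5 = 0.4.
So (2/1)·(t − 3)/(c − 2) = 0.4, i.e. (t − 3) = 0.2·(c − 2).
Rewrite the budget in excess-of-subsistence terms: 3·(c − 2) + 7.5·(t − 3) = 73.5 − 3·2 − 7.5·3 = 45.
Substituting, 4.5·(c − 2) = 45, so c − 2 = 10 and c* = 12.
Then t − 3 = 0.2·10 = 2, so t* = 5.

c* = 12, t* = 5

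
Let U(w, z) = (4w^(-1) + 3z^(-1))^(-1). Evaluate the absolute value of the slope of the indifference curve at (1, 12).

MRS = 192

For CES with ρ = -1, MRS = (4/3)·(z/w)^2.
At (1, 12): MRS = 192.
So at (1, 12) the consumer would give up 192 units of z for one more unit of w.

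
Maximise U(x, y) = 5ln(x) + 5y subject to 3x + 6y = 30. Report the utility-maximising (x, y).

MU_x = 5/x, MU_y = 5.
MRS = 5/x ÷ 5.
Tangency: set MRS = p_x/p_y = 3/6 = 0.5.
MRS depends only on x: 1/x = 0.5 ⇒ x* = 1/0.5 = 2.
From the budget, 6·y = 30 − 3·2 = 24, so y* = 4.

x* = 2, y* = 4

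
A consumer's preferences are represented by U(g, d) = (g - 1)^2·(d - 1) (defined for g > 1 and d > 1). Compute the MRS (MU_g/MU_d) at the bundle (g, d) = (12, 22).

MRS = 42/11

MU_g = 2·(g−1)·(d−1), MU_d = (g−1)^2.
MRS = (2/1)·(d−1)/(g−1).
At (12, 22): MRS = 42/11.
So at (12, 22) the consumer would give up 42/11 units of d for one more unit of g.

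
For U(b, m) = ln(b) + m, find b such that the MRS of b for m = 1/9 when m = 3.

MU_b = 1/b, MU_m = 1.
MRS = 1/b ÷ 1.
MRS depends only on b: 1/b = 1/9 ⇒ b = 1/(1/9) = 9.

b = 9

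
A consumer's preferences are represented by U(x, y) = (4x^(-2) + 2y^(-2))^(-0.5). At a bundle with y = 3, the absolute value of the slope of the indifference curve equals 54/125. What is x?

x = 5

For CES with ρ = -2, MRS = (4/2)·(y/x)^3.
Setting (4/2)·(3/x)^3 = 54/125 gives (3/x)^3 = 27/125, so 3/x = 0.6 and x = 5.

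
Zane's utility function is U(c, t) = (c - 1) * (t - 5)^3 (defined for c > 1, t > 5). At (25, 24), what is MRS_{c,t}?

MRS = 19/72

MU_c = (t−5)^3, MU_t = 3·(c−1)·(t−5)^2.
MRS = (1/3)·(t−5)/(c−1).
At (25, 24): MRS = 19/72.
The indifference curve has slope −19/72 at this bundle.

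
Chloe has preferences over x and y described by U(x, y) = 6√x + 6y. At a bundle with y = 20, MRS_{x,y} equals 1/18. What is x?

MU_x = 6/(2√x), MU_y = 6.
MRS = 6/(2√x) ÷ 6.
MRS depends only on x: 0.5/√x = 1/18 ⇒ √x = 0.5/(1/18) = 9 ⇒ x = 81.

x = 81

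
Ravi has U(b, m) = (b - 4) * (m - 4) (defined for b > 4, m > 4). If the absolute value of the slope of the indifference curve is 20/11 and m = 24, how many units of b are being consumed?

b = 15

MU_b = (m−4), MU_m = (b−4).
MRS = (m−4)/(b−4).
Substitute m = 24: MRS = 20/(b − 4). Setting this equal to 20/11 gives b − 4 = 20/(20/11) = 11, so b = 15.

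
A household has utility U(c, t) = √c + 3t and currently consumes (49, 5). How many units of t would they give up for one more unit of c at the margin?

MRS = 1/42

MU_c = 1/(2√c), MU_t = 3.
MRS = 1/(2√c) ÷ 3.
At (49, 5): MRS = 1/42.
That is, one extra unit of c is worth 1/42 units of t at the margin.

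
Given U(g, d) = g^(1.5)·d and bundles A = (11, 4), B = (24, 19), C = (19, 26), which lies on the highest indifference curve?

Evaluate utility at each bundle:
U(A) = 145.931.
U(B) = 2233.935.
U(C) = 2153.296.
Highest utility is B, so B ≻ C ≻ A.

Bundle B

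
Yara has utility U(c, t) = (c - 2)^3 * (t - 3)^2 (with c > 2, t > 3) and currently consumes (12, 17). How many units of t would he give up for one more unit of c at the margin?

MRS = 2.1

MU_c = 3·(c−2)^2·(t−3)^2, MU_t = 2·(c−2)^3·(t−3).
MRS = (3/2)·(t−3)/(c−2).
At (12, 17): MRS = 2.1.
The indifference curve has slope −2.1 at this bundle.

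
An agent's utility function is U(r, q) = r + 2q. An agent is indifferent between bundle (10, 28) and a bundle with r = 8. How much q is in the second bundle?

q = 29

U(10, 28) = 66.
Set U(8, q) = 66 and solve.
8 + 2q = 66 ⇒ 2q = 58 ⇒ q = 29.
Check: U(8, 29) = 66.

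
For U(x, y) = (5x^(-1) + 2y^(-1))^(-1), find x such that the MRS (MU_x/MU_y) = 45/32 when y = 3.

x = 4

For CES with ρ = -1, MRS = (5/2)·(y/x)^2.
Setting (5/2)·(3/x)^2 = 45/32 gives (3/x)^2 = 9/16, so 3/x = 0.75 and x = 4.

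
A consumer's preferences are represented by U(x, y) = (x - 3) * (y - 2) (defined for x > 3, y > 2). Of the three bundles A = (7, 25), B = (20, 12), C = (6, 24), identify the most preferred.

Evaluate utility at each bundle:
U(A) = 92.
U(B) = 170.
U(C) = 66.
Highest utility is B, so B ≻ A ≻ C.

Bundle B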